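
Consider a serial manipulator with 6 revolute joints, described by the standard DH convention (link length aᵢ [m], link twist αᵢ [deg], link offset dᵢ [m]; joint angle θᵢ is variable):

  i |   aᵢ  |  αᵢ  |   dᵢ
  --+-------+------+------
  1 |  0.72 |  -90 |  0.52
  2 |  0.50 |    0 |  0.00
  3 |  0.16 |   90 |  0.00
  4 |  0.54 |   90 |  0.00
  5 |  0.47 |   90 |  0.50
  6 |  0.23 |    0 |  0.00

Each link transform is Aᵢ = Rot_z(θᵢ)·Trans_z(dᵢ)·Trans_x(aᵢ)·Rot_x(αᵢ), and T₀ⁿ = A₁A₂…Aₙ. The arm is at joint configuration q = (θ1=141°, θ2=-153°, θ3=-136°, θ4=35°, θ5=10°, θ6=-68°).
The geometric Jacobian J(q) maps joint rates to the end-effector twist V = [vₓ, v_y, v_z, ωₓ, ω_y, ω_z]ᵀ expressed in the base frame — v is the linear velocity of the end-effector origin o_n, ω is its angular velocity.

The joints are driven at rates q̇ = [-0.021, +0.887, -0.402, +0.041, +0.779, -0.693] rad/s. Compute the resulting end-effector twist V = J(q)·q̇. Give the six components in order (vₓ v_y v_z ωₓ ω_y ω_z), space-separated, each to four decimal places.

o_n = [-0.8366, 0.1769, -0.3708]
J₁: ẑ×o_n = [-0.1769, -0.8366, 0.0000], ω = ẑ
J2: z=[-0.6293, -0.7771, 0.0000] o=[-0.5595, 0.4531, 0.5200] → [0.6923, -0.5606, -0.0415, -0.6293, -0.7771, 0.0000]
J3: z=[-0.6293, -0.7771, 0.0000] o=[-0.2133, 0.1727, 0.7470] → [0.8687, -0.7035, -0.4870, -0.6293, -0.7771, 0.0000]
J4: z=[-0.7348, 0.5950, 0.3256] o=[-0.2538, 0.2055, 0.5957] → [-0.5658, -0.9000, 0.3678, -0.7348, 0.5950, 0.3256]
J5: z=[0.3704, 0.7541, -0.5423] o=[-0.5606, 0.0555, 0.1775] → [-0.3476, 0.3527, 0.2531, 0.3704, 0.7541, -0.5423]
J6: z=[0.6250, -0.6343, -0.4551] o=[-0.6984, 0.3524, -0.4256] → [-0.1146, 0.0286, -0.1973, 0.6250, -0.6343, -0.4551]
V = J·q̇ = [0.0540, 0.0211, 0.5080, -0.4799, 0.6745, -0.1147]

0.0540 0.0211 0.5080 -0.4799 0.6745 -0.1147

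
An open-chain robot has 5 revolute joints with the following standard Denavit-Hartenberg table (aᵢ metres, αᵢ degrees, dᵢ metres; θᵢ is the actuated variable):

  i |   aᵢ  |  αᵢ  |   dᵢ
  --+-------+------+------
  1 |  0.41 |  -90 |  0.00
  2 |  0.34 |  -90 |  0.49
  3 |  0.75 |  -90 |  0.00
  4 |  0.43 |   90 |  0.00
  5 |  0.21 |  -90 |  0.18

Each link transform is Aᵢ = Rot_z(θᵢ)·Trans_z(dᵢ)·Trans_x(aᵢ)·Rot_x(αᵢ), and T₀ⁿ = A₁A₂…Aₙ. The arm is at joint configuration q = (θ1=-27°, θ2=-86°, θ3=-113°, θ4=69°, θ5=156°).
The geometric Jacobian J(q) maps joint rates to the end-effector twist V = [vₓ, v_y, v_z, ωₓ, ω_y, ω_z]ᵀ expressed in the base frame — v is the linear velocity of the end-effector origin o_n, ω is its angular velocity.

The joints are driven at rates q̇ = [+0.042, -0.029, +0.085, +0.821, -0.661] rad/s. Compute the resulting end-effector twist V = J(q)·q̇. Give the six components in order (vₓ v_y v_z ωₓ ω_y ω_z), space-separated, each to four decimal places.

-0.2782 0.1263 0.2539 -0.1985 -0.2089 1.0470

o_n = [0.8836, 1.1738, 0.0375]
J₁: ẑ×o_n = [-1.1738, 0.8836, 0.0000], ω = ẑ
J2: z=[0.4540, 0.8910, 0.0000] o=[0.3653, -0.1861, 0.0000] → [0.0334, -0.0170, 0.1556, 0.4540, 0.8910, 0.0000]
J3: z=[0.8888, -0.4529, -0.0698] o=[0.6089, 0.2397, 0.3392] → [0.2018, 0.2490, 0.9547, 0.8888, -0.4529, -0.0698]
J4: z=[0.2346, 0.3190, 0.9183] o=[0.9041, 0.8641, 0.0468] → [-0.2873, -0.0166, 0.0792, 0.2346, 0.3190, 0.9183]
J5: z=[0.6860, 0.6150, -0.3889] o=[0.6080, 1.1742, 0.0148] → [0.0138, -0.1228, -0.1698, 0.6860, 0.6150, -0.3889]
V = J·q̇ = [-0.2782, 0.1263, 0.2539, -0.1985, -0.2089, 1.0470]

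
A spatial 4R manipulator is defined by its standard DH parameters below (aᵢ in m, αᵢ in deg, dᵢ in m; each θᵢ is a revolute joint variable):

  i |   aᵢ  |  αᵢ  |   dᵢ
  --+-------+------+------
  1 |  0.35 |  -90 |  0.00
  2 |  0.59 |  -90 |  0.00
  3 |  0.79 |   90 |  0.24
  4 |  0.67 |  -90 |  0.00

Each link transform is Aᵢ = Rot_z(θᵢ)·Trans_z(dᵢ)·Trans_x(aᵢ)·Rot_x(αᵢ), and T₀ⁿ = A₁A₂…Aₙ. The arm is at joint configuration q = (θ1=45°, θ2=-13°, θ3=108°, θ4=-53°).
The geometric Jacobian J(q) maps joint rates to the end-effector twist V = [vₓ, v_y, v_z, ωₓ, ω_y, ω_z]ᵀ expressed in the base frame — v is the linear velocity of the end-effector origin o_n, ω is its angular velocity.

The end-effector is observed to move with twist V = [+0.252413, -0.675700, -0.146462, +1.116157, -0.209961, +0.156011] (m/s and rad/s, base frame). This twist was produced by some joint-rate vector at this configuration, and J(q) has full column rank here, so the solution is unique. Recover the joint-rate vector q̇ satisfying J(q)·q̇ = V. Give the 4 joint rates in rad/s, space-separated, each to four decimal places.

-0.3070 -0.7010 -0.3070 0.7660

o_n = [1.1554, -0.4494, 0.3373]
J₁: ẑ×o_n = [0.4494, 1.1554, -0.0000], ω = ẑ
J2: z=[-0.7071, 0.7071, 0.0000] o=[0.2475, 0.2475, 0.0000] → [0.2385, 0.2385, -0.1492, -0.7071, 0.7071, 0.0000]
J3: z=[0.1591, 0.1591, -0.9744] o=[0.6540, 0.6540, 0.1327] → [-1.0426, -0.5211, -0.2553, 0.1591, 0.1591, -0.9744]
J4: z=[0.8738, 0.4368, 0.2139] o=[1.0552, -0.0073, -0.1560] → [0.3101, -0.4096, -0.4301, 0.8738, 0.4368, 0.2139]
q̇ = J⁺·V = [-0.3070, -0.7010, -0.3070, 0.7660]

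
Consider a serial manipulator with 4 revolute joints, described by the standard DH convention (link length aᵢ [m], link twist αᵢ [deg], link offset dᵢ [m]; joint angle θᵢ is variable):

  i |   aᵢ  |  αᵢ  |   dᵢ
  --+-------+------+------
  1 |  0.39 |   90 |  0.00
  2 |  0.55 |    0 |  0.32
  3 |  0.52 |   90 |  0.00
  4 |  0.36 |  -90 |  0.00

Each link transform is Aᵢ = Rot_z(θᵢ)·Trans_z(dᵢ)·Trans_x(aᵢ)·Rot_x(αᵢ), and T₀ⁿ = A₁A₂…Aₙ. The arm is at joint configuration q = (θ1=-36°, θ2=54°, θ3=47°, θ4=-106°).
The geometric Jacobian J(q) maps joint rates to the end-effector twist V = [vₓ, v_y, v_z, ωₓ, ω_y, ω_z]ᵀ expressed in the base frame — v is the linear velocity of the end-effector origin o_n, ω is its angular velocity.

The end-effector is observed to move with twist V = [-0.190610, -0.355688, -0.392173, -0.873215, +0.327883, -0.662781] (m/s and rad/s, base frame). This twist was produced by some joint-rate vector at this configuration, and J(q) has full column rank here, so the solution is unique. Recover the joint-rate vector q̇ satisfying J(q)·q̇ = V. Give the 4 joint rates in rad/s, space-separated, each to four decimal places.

o_n = [0.5274, -0.3510, 0.8580]
J₁: ẑ×o_n = [0.3510, 0.5274, -0.0000], ω = ẑ
J2: z=[-0.5878, -0.8090, 0.0000] o=[0.3155, -0.2292, 0.0000] → [-0.6941, 0.5043, 0.2430, -0.5878, -0.8090, 0.0000]
J3: z=[-0.5878, -0.8090, 0.0000] o=[0.3890, -0.6781, 0.4450] → [-0.3342, 0.2428, -0.0803, -0.5878, -0.8090, 0.0000]
J4: z=[0.7942, -0.5770, 0.1908] o=[0.3087, -0.6198, 0.9554] → [0.0049, 0.1191, 0.3397, 0.7942, -0.5770, 0.1908]
q̇ = J⁺·V = [-0.4880, -0.1890, 0.4370, -0.9160]

-0.4880 -0.1890 0.4370 -0.9160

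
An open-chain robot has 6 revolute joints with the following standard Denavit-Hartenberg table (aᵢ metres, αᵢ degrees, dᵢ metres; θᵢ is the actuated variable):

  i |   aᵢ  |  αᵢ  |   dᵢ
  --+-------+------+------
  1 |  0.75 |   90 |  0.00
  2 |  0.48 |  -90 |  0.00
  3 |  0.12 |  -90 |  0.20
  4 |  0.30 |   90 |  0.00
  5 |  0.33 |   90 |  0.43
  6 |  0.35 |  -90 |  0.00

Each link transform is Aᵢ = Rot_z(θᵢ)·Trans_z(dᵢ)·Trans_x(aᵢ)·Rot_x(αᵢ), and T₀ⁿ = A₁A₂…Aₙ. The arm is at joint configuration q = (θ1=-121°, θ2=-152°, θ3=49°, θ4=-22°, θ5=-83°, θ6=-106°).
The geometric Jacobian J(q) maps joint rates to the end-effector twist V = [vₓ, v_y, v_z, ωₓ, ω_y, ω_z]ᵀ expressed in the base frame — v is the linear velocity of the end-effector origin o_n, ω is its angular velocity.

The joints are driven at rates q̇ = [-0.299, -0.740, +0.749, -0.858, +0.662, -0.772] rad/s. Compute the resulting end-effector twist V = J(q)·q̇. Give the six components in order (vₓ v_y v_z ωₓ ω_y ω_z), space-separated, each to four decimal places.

0.3587 -0.1618 0.3243 0.5051 -0.3007 -2.1688

o_n = [0.0503, -0.1918, -0.7893]
J₁: ẑ×o_n = [0.1918, 0.0503, -0.0000], ω = ẑ
J2: z=[-0.8572, 0.5150, 0.0000] o=[-0.3863, -0.6429, 0.0000] → [-0.4065, -0.6765, -0.6115, -0.8572, 0.5150, 0.0000]
J3: z=[-0.2418, -0.4024, -0.8829] o=[-0.1680, -0.2796, -0.2253] → [0.3045, -0.3291, 0.0666, -0.2418, -0.4024, -0.8829]
J4: z=[0.2191, -0.9091, 0.3543] o=[-0.1029, -0.3471, -0.4389] → [0.2635, 0.1311, 0.1733, 0.2191, -0.9091, 0.3543]
J5: z=[-0.5783, -0.4135, -0.7033] o=[0.1328, -0.3624, -0.6238] → [0.1884, -0.0376, -0.1328, -0.5783, -0.4135, -0.7033]
J6: z=[-0.8067, 0.1612, 0.5686] o=[-0.1560, -0.2445, -1.0670] → [0.0148, 0.3414, -0.0757, -0.8067, 0.1612, 0.5686]
V = J·q̇ = [0.3587, -0.1618, 0.3243, 0.5051, -0.3007, -2.1688]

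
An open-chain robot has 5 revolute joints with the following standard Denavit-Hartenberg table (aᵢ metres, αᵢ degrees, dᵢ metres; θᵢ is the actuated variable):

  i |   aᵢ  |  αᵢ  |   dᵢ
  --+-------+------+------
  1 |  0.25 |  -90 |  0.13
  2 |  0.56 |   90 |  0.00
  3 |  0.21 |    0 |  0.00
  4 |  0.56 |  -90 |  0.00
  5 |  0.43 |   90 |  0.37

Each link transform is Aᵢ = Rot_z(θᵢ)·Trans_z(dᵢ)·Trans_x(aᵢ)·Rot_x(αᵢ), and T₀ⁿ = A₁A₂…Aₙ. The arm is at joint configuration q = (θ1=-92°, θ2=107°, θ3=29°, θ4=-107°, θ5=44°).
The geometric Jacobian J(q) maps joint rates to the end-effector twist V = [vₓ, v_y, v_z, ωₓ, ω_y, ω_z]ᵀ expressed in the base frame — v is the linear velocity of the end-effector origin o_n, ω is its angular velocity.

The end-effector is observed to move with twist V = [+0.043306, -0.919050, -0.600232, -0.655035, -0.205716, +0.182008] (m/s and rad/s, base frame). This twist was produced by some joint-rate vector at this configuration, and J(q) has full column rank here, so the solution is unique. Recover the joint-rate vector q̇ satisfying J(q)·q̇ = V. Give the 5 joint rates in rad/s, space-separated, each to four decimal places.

o_n = [-0.6568, 0.4349, -1.0128]
J₁: ẑ×o_n = [-0.4349, -0.6568, 0.0000], ω = ẑ
J2: z=[0.9994, -0.0349, 0.0000] o=[-0.0087, -0.2498, 0.1300] → [0.0399, 1.1421, 0.6617, 0.9994, -0.0349, 0.0000]
J3: z=[-0.0334, -0.9557, -0.2924] o=[-0.0030, -0.0862, -0.4055] → [0.7327, 0.1709, -0.6422, -0.0334, -0.9557, -0.2924]
J4: z=[-0.0334, -0.9557, -0.2924] o=[0.1006, -0.0361, -0.5812] → [0.5502, 0.2070, -0.7396, -0.0334, -0.9557, -0.2924]
J5: z=[0.2178, 0.2786, -0.9354] o=[-0.4456, 0.0170, -0.6925] → [0.3017, 0.2673, 0.1498, 0.2178, 0.2786, -0.9354]
q̇ = J⁺·V = [0.3480, -0.6670, 0.2520, 0.0150, 0.0940]

0.3480 -0.6670 0.2520 0.0150 0.0940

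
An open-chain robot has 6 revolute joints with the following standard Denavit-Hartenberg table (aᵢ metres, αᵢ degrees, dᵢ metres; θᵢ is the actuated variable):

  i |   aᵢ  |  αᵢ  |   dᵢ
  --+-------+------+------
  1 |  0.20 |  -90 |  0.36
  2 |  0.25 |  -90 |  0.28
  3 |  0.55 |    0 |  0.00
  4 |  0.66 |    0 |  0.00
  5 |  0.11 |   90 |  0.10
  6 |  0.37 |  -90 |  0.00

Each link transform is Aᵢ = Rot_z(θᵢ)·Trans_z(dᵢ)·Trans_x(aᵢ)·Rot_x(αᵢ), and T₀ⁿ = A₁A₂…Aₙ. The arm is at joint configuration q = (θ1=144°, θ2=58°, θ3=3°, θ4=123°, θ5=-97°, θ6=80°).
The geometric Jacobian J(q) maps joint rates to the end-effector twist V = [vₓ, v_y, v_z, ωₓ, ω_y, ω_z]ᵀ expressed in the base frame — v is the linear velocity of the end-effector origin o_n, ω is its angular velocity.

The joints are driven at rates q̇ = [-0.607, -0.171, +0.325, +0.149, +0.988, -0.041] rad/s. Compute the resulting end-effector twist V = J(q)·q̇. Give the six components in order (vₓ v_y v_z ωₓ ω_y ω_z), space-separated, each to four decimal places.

o_n = [0.1310, 0.3587, -0.3641]
J₁: ẑ×o_n = [-0.3587, 0.1310, 0.0000], ω = ẑ
J2: z=[-0.5878, -0.8090, 0.0000] o=[-0.1618, 0.1176, 0.3600] → [0.5858, -0.4256, 0.0951, -0.5878, -0.8090, 0.0000]
J3: z=[0.6861, -0.4985, -0.5299] o=[-0.4336, -0.0311, 0.1480] → [0.4619, 0.0522, 0.5489, 0.6861, -0.4985, -0.5299]
J4: z=[0.6861, -0.4985, -0.5299] o=[-0.6521, 0.1633, -0.3178] → [0.1267, -0.3832, 0.5245, 0.6861, -0.4985, -0.5299]
J5: z=[0.6861, -0.4985, -0.5299] o=[-0.1719, 0.4744, 0.0112] → [0.1258, 0.0970, 0.0716, 0.6861, -0.4985, -0.5299]
J6: z=[-0.7219, -0.5566, -0.4111] o=[-0.1132, 0.4977, -0.1234] → [0.0769, -0.2742, 0.2362, -0.7219, -0.5566, -0.4111]
V = J·q̇ = [0.4077, 0.0602, 0.3014, 1.1332, -0.5676, -1.3649]

0.4077 0.0602 0.3014 1.1332 -0.5676 -1.3649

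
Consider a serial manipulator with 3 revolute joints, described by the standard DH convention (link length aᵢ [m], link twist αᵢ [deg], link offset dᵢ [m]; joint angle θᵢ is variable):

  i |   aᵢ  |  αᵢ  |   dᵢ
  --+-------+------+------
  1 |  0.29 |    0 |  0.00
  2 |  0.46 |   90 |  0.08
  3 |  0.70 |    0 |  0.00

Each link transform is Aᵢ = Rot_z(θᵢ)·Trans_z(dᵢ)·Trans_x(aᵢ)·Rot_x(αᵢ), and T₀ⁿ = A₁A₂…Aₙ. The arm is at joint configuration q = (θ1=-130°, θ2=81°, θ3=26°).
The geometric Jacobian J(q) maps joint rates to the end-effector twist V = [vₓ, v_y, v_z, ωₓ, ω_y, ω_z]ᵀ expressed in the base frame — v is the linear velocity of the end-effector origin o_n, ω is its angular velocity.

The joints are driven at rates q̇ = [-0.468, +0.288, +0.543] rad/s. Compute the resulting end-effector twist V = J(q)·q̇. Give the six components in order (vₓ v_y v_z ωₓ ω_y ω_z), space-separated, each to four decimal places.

-0.3612 0.0844 0.3416 -0.4098 -0.3562 -0.1800

o_n = [0.5281, -1.0441, 0.3869]
J₁: ẑ×o_n = [1.0441, 0.5281, -0.0000], ω = ẑ
J2: z=[0.0000, 0.0000, 1.0000] o=[-0.1864, -0.2222, 0.0000] → [0.8220, 0.7146, -0.0000, 0.0000, 0.0000, 1.0000]
J3: z=[-0.7547, -0.6561, 0.0000] o=[0.1154, -0.5693, 0.0800] → [-0.2013, 0.2316, 0.6292, -0.7547, -0.6561, 0.0000]
V = J·q̇ = [-0.3612, 0.0844, 0.3416, -0.4098, -0.3562, -0.1800]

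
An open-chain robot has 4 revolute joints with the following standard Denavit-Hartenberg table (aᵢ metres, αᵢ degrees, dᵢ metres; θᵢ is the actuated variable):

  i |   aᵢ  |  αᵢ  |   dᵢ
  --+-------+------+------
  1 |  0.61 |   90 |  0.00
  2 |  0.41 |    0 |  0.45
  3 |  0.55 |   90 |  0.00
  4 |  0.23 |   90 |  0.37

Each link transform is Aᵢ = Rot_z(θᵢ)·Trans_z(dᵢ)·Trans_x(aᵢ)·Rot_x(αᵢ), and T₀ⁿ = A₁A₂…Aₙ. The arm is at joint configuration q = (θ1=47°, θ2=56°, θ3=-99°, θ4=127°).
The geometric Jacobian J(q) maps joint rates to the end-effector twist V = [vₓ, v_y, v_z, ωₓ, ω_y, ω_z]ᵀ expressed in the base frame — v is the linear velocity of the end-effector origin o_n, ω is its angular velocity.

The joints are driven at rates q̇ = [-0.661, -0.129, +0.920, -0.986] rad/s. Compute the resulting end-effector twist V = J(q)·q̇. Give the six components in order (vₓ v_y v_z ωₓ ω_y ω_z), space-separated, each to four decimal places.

0.6610 -0.3518 -0.1146 1.0371 -0.0477 0.0601

o_n = [1.0690, 0.2172, -0.2114]
J₁: ẑ×o_n = [-0.2172, 1.0690, 0.0000], ω = ẑ
J2: z=[0.7314, -0.6820, 0.0000] o=[0.4160, 0.4461, 0.0000] → [0.1442, 0.1546, 0.2779, 0.7314, -0.6820, 0.0000]
J3: z=[0.7314, -0.6820, 0.0000] o=[0.9015, 0.3069, 0.3399] → [0.3760, 0.4032, 0.0487, 0.7314, -0.6820, 0.0000]
J4: z=[-0.4651, -0.4988, -0.7314] o=[1.1758, 0.6011, -0.0352] → [-0.1929, -0.0038, 0.1253, -0.4651, -0.4988, -0.7314]
V = J·q̇ = [0.6610, -0.3518, -0.1146, 1.0371, -0.0477, 0.0601]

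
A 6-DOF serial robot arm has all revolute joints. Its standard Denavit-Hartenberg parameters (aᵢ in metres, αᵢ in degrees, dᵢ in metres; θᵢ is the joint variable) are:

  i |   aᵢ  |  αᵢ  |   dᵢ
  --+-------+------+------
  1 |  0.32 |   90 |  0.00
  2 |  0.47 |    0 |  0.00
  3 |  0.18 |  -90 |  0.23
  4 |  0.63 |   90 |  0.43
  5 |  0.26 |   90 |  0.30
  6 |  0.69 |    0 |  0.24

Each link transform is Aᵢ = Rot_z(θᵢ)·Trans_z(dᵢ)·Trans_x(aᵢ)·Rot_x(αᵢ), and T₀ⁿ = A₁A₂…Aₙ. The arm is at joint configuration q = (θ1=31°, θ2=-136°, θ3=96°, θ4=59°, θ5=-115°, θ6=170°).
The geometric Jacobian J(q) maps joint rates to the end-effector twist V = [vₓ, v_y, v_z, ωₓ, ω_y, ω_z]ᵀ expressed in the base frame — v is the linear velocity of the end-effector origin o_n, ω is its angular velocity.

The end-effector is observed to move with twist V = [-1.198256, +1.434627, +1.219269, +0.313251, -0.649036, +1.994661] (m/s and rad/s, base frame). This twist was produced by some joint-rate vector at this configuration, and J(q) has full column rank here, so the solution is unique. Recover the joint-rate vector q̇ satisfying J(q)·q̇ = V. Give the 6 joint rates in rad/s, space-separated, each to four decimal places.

o_n = [1.0102, 0.6762, -0.1704]
J₁: ẑ×o_n = [-0.6762, 1.0102, 0.0000], ω = ẑ
J2: z=[0.5150, -0.8572, 0.0000] o=[0.2743, 0.1648, 0.0000] → [0.1461, 0.0878, 0.8941, 0.5150, -0.8572, 0.0000]
J3: z=[0.5150, -0.8572, 0.0000] o=[-0.0155, -0.0093, -0.3265] → [-0.1338, -0.0804, 1.2322, 0.5150, -0.8572, 0.0000]
J4: z=[0.5510, 0.3311, 0.7660] o=[0.2211, -0.1354, -0.4422] → [-0.5318, 0.4547, 0.1860, 0.5510, 0.3311, 0.7660]
J5: z=[0.8281, -0.1033, -0.5510] o=[0.3930, 0.5978, -0.3214] → [0.0276, -0.4651, 0.1286, 0.8281, -0.1033, -0.5510]
J6: z=[0.3265, -0.7102, 0.6238] o=[0.5229, 0.3858, -0.6308] → [-0.5081, 0.1536, 0.4408, 0.3265, -0.7102, 0.6238]
q̇ = J⁺·V = [0.6680, 0.0740, 0.7560, 0.8020, -0.8320, 0.4070]

0.6680 0.0740 0.7560 0.8020 -0.8320 0.4070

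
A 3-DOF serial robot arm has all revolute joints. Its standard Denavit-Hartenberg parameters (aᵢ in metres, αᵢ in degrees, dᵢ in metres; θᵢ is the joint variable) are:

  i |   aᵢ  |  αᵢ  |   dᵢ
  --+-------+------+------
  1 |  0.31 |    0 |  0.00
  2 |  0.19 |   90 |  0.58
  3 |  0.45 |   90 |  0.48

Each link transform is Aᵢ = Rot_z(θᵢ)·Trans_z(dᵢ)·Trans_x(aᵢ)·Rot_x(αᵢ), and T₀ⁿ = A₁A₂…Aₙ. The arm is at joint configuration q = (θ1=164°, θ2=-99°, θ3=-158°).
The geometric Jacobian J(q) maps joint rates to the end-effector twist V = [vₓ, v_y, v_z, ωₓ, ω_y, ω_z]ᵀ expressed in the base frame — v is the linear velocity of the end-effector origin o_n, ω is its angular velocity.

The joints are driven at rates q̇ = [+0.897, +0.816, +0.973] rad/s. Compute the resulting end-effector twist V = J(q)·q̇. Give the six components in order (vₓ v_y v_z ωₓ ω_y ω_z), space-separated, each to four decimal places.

o_n = [0.0410, -0.3234, 0.4114]
J₁: ẑ×o_n = [0.3234, 0.0410, -0.0000], ω = ẑ
J2: z=[0.0000, 0.0000, 1.0000] o=[-0.2980, 0.0854, 0.0000] → [0.4088, 0.3390, -0.0000, 0.0000, 0.0000, 1.0000]
J3: z=[0.9063, -0.4226, 0.0000] o=[-0.2177, 0.2576, 0.5800] → [0.0712, 0.1528, -0.4172, 0.9063, -0.4226, 0.0000]
V = J·q̇ = [0.6929, 0.4621, -0.4060, 0.8818, -0.4112, 1.7130]

0.6929 0.4621 -0.4060 0.8818 -0.4112 1.7130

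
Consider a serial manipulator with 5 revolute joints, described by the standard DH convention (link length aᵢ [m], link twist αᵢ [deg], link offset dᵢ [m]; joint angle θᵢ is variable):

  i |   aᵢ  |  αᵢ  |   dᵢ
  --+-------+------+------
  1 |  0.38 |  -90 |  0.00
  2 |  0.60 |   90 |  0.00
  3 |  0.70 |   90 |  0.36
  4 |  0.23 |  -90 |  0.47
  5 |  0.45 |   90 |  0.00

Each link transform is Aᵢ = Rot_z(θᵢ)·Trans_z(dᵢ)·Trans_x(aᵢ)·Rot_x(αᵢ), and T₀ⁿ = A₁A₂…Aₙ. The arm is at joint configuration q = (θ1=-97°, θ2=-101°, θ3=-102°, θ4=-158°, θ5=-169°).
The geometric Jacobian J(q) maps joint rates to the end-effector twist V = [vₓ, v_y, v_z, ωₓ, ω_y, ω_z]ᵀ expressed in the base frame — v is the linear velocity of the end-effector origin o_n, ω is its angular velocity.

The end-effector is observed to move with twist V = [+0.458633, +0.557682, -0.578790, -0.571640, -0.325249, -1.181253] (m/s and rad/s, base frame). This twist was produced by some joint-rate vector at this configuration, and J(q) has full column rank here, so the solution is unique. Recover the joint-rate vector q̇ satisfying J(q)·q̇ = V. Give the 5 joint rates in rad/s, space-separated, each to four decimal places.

-0.9770 -0.6510 -0.5030 0.2950 -0.1690

o_n = [-0.7523, 0.1190, -0.2115]
J₁: ẑ×o_n = [-0.1190, -0.7523, 0.0000], ω = ẑ
J2: z=[0.9925, -0.1219, 0.0000] o=[-0.0463, -0.3772, 0.0000] → [0.0258, 0.2099, 0.4064, 0.9925, -0.1219, 0.0000]
J3: z=[0.1196, 0.9743, -0.1908] o=[-0.0324, -0.2635, 0.5890] → [-0.7069, 0.2331, 0.7472, 0.1196, 0.9743, -0.1908]
J4: z=[0.1836, -0.2106, -0.9602] o=[-0.6723, 0.1431, 0.3774] → [0.1009, 0.1849, -0.0213, 0.1836, -0.2106, -0.9602]
J5: z=[-0.4764, -0.8735, 0.1005] o=[-0.3882, -0.0568, -0.0139] → [0.1549, -0.1307, -0.4018, -0.4764, -0.8735, 0.1005]
q̇ = J⁺·V = [-0.9770, -0.6510, -0.5030, 0.2950, -0.1690]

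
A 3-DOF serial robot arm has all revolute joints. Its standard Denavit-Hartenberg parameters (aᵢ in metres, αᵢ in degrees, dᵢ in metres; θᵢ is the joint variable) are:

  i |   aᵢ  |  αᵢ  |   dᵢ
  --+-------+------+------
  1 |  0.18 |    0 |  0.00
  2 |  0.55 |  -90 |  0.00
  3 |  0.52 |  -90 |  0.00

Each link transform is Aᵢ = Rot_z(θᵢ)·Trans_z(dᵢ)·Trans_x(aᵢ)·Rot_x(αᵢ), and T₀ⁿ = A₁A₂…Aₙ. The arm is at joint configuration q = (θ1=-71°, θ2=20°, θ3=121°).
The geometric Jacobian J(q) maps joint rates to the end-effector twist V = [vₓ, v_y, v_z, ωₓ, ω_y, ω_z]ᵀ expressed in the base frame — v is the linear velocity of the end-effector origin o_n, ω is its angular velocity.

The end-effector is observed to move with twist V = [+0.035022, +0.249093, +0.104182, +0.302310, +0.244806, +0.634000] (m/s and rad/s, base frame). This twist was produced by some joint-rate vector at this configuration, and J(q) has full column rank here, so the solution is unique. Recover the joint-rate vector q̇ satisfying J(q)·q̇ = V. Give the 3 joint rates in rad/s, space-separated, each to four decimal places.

o_n = [0.2362, -0.3895, -0.4457]
J₁: ẑ×o_n = [0.3895, 0.2362, -0.0000], ω = ẑ
J2: z=[0.0000, 0.0000, 1.0000] o=[0.0586, -0.1702, 0.0000] → [0.2193, 0.1776, -0.0000, 0.0000, 0.0000, 1.0000]
J3: z=[0.7771, 0.6293, 0.0000] o=[0.4047, -0.5976, 0.0000] → [-0.2805, 0.3464, 0.2678, 0.7771, 0.6293, 0.0000]
q̇ = J⁺·V = [0.0300, 0.6040, 0.3890]

0.0300 0.6040 0.3890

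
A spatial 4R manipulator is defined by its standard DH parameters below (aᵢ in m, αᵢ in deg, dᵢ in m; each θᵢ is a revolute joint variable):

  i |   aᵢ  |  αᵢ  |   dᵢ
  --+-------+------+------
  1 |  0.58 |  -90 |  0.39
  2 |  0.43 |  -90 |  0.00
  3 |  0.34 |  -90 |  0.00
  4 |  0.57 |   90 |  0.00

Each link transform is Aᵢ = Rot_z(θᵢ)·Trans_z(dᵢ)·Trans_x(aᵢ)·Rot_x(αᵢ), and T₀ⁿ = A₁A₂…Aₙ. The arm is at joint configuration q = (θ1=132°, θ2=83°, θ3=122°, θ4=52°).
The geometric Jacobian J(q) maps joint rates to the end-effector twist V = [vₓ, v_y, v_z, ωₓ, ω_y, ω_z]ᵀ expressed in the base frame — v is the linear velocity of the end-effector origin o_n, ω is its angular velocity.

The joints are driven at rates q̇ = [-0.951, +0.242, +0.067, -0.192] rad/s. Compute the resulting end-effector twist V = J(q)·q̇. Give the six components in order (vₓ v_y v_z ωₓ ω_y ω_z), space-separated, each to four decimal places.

1.1925 0.2172 -0.0337 -0.0730 -0.1285 -1.1208

o_n = [-0.2562, 1.1602, 0.3814]
J₁: ẑ×o_n = [-1.1602, -0.2562, 0.0000], ω = ẑ
J2: z=[-0.7431, -0.6691, 0.0000] o=[-0.3881, 0.4310, 0.3900] → [0.0058, -0.0064, -0.4536, -0.7431, -0.6691, 0.0000]
J3: z=[0.6641, -0.7376, -0.1219] o=[-0.4232, 0.4700, -0.0368] → [-0.2243, -0.2981, 0.5816, 0.6641, -0.7376, -0.1219]
J4: z=[-0.3247, -0.4314, 0.8417] o=[-0.1942, 0.6466, 0.1420] → [-0.5356, 0.0255, -0.1935, -0.3247, -0.4314, 0.8417]
V = J·q̇ = [1.1925, 0.2172, -0.0337, -0.0730, -0.1285, -1.1208]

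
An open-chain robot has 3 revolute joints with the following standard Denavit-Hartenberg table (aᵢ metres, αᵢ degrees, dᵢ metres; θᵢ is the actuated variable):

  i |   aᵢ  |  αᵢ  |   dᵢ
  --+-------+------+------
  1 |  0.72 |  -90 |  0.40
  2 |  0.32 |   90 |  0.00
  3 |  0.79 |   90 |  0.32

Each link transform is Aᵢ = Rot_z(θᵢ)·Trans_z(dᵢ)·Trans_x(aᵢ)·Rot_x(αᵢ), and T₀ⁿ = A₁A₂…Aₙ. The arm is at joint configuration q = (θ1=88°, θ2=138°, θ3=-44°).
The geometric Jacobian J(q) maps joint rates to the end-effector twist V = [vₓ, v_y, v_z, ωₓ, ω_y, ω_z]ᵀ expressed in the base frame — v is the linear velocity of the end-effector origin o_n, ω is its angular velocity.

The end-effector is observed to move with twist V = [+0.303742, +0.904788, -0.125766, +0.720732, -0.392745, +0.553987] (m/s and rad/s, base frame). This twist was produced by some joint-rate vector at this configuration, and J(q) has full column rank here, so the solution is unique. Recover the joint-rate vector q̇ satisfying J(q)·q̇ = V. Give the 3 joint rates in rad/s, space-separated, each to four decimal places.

0.1460 -0.7340 -0.5490

o_n = [0.5580, 0.2547, -0.4322]
J₁: ẑ×o_n = [-0.2547, 0.5580, 0.0000], ω = ẑ
J2: z=[-0.9994, 0.0349, 0.0000] o=[0.0251, 0.7196, 0.4000] → [-0.0290, -0.8317, 0.4460, -0.9994, 0.0349, 0.0000]
J3: z=[0.0234, 0.6687, -0.7431] o=[0.0168, 0.4819, 0.1859] → [-0.5822, -0.3877, -0.3672, 0.0234, 0.6687, -0.7431]
q̇ = J⁺·V = [0.1460, -0.7340, -0.5490]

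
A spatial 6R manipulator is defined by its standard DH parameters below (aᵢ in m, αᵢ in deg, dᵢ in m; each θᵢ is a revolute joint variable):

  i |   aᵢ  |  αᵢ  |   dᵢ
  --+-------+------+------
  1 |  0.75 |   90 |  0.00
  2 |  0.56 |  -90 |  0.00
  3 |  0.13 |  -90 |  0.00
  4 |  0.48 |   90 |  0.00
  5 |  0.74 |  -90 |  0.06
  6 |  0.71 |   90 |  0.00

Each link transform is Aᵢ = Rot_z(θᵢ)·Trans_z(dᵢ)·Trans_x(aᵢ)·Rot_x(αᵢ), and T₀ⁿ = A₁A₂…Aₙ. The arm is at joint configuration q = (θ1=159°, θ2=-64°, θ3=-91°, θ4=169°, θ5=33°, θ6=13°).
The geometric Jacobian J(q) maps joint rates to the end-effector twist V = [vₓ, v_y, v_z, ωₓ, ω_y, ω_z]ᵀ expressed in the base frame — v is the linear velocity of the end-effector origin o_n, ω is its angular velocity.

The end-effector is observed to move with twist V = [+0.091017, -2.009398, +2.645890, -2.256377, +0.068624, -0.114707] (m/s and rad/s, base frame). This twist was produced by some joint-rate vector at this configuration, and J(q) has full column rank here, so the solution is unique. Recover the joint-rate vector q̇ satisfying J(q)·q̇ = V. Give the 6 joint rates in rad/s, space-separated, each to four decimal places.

o_n = [-1.6190, -1.0121, -1.3259]
J₁: ẑ×o_n = [1.0121, -1.6190, 0.0000], ω = ẑ
J2: z=[0.3584, 0.9336, 0.0000] o=[-0.7002, 0.2688, 0.0000] → [-1.2379, 0.4752, 0.3988, 0.3584, 0.9336, 0.0000]
J3: z=[-0.8391, 0.3221, 0.4384] o=[-0.9294, 0.3568, -0.5033] → [0.3351, -0.9926, 1.3708, -0.8391, 0.3221, 0.4384]
J4: z=[-0.4029, 0.1734, -0.8987] o=[-0.8819, 0.4777, -0.5013] → [-1.4819, 0.3302, 0.7281, -0.4029, 0.1734, -0.8987]
J5: z=[0.8934, -0.1386, -0.4273] o=[-0.9772, 0.0097, -0.5488] → [-0.3290, 0.9685, -1.0019, 0.8934, -0.1386, -0.4273]
J6: z=[-0.2297, 0.6765, -0.6997] o=[-1.2093, -0.5339, -0.9981] → [-0.5564, 0.2114, 0.3871, -0.2297, 0.6765, -0.6997]
q̇ = J⁺·V = [0.1820, -0.7440, 0.9440, 0.9860, -0.8300, 0.2560]

0.1820 -0.7440 0.9440 0.9860 -0.8300 0.2560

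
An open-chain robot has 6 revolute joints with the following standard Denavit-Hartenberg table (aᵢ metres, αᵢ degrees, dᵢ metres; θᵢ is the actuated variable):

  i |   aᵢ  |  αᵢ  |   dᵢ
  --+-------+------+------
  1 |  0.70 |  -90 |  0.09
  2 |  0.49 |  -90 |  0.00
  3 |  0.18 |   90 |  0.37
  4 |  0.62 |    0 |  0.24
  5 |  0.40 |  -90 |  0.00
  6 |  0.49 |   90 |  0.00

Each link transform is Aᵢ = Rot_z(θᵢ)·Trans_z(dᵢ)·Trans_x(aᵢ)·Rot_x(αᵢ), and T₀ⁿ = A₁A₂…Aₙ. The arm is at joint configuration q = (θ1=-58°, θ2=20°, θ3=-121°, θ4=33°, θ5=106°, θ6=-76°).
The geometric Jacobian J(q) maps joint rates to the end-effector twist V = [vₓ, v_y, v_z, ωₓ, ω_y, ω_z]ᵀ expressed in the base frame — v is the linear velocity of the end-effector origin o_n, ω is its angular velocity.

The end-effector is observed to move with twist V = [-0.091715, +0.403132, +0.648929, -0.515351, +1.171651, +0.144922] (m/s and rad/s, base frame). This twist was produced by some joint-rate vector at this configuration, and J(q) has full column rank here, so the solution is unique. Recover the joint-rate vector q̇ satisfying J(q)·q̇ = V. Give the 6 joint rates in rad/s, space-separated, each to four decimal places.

o_n = [-0.0476, -0.1199, -0.7982]
J₁: ẑ×o_n = [0.1199, -0.0476, 0.0000], ω = ẑ
J2: z=[0.8480, 0.5299, 0.0000] o=[0.3709, -0.5936, 0.0900] → [-0.4706, 0.7532, 0.6236, 0.8480, 0.5299, 0.0000]
J3: z=[-0.1812, 0.2900, -0.9397] o=[0.6149, -0.9841, -0.0776] → [0.6031, 0.4920, 0.0355, -0.1812, 0.2900, -0.9397]
J4: z=[-0.8636, 0.4102, 0.2932] o=[0.6326, -0.7212, -0.3936] → [-0.3422, -0.5488, -0.2403, -0.8636, 0.4102, 0.2932]
J5: z=[-0.8636, 0.4102, 0.2932] o=[0.6087, -0.0752, -0.5489] → [-0.0891, -0.4077, 0.3078, -0.8636, 0.4102, 0.2932]
J6: z=[-0.1719, -0.7862, 0.5936] o=[0.4191, -0.2601, -0.8487] → [-0.1230, -0.2684, -0.3911, -0.1719, -0.7862, 0.5936]
q̇ = J⁺·V = [0.5150, 0.8230, 0.7810, 0.5000, 0.7410, -0.0000]

0.5150 0.8230 0.7810 0.5000 0.7410 -0.0000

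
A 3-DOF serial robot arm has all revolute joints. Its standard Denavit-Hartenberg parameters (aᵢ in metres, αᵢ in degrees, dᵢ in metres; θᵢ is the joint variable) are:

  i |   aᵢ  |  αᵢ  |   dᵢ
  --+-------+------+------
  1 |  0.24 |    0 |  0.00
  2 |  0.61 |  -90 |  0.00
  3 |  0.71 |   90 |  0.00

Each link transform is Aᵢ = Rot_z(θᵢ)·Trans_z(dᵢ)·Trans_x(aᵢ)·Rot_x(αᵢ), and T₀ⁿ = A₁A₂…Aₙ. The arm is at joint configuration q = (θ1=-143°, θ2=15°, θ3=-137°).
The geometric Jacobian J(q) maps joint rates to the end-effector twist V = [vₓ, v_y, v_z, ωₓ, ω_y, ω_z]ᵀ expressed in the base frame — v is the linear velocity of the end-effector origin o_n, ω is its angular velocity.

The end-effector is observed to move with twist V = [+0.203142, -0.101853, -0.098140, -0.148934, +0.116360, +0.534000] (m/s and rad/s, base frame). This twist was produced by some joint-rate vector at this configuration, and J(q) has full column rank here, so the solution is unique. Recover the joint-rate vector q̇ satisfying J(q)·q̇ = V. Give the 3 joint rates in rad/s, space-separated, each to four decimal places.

o_n = [-0.2475, -0.2159, 0.4842]
J₁: ẑ×o_n = [0.2159, -0.2475, 0.0000], ω = ẑ
J2: z=[0.0000, 0.0000, 1.0000] o=[-0.1917, -0.1444, 0.0000] → [0.0715, -0.0559, 0.0000, 0.0000, 0.0000, 1.0000]
J3: z=[0.7880, -0.6157, 0.0000] o=[-0.5672, -0.6251, 0.0000] → [-0.2981, -0.3816, 0.5193, 0.7880, -0.6157, 0.0000]
q̇ = J⁺·V = [0.7520, -0.2180, -0.1890]

0.7520 -0.2180 -0.1890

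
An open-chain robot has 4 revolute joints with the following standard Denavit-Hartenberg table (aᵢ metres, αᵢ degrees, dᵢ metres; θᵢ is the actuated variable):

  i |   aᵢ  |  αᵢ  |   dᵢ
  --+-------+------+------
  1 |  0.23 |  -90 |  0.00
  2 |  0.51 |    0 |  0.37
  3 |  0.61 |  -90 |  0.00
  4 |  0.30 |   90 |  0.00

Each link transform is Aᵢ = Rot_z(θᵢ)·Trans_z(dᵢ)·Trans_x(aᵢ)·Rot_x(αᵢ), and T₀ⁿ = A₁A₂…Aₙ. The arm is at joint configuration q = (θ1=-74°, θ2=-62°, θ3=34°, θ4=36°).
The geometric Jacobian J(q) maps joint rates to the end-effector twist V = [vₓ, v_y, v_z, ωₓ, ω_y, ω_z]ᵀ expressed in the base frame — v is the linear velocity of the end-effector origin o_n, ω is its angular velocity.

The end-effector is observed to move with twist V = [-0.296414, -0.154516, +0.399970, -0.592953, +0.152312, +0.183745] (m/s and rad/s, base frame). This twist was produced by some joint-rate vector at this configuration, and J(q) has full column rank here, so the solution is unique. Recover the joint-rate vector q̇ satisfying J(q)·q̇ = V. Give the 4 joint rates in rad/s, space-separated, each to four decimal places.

-0.3990 0.2180 -0.7460 -0.6600

o_n = [0.5231, -1.1216, 0.8506]
J₁: ẑ×o_n = [1.1216, 0.5231, -0.0000], ω = ẑ
J2: z=[0.9613, 0.2756, 0.0000] o=[0.0634, -0.2211, 0.0000] → [0.2345, -0.8177, -0.9923, 0.9613, 0.2756, 0.0000]
J3: z=[0.9613, 0.2756, 0.0000] o=[0.4851, -0.3493, 0.4503] → [0.1103, -0.3848, -0.7529, 0.9613, 0.2756, 0.0000]
J4: z=[0.1294, -0.4513, -0.8829] o=[0.6335, -0.8670, 0.7367] → [-0.2762, 0.0828, -0.0828, 0.1294, -0.4513, -0.8829]
q̇ = J⁺·V = [-0.3990, 0.2180, -0.7460, -0.6600]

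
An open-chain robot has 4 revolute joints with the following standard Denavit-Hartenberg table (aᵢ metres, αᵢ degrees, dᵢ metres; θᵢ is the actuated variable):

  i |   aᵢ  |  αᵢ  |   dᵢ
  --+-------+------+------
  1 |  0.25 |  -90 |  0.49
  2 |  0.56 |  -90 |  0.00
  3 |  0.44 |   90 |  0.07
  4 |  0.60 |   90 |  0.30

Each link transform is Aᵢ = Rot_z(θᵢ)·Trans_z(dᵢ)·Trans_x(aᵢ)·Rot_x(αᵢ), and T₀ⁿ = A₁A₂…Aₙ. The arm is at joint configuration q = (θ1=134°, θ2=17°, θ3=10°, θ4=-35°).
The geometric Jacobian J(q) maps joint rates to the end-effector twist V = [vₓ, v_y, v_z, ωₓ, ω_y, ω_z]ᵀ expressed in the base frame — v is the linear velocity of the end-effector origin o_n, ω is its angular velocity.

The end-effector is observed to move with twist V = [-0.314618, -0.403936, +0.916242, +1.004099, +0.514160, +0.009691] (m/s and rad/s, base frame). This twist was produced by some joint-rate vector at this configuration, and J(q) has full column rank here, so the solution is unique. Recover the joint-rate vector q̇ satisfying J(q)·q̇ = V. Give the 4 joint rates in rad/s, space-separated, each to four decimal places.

o_n = [-1.3415, 1.1967, 0.3050]
J₁: ẑ×o_n = [-1.1967, -1.3415, 0.0000], ω = ẑ
J2: z=[-0.7193, -0.6947, 0.0000] o=[-0.1737, 0.1798, 0.4900] → [0.1285, -0.1331, -1.5428, -0.7193, -0.6947, 0.0000]
J3: z=[0.2031, -0.2103, -0.9563] o=[-0.5457, 0.5651, 0.3263] → [0.6085, 0.7654, -0.0391, 0.2031, -0.2103, -0.9563]
J4: z=[-0.8238, -0.5647, -0.0508] o=[-0.7644, 0.9015, 0.1326] → [-0.0823, 0.1713, -0.5691, -0.8238, -0.5647, -0.0508]
q̇ = J⁺·V = [0.6300, -0.3310, 0.6890, -0.7600]

0.6300 -0.3310 0.6890 -0.7600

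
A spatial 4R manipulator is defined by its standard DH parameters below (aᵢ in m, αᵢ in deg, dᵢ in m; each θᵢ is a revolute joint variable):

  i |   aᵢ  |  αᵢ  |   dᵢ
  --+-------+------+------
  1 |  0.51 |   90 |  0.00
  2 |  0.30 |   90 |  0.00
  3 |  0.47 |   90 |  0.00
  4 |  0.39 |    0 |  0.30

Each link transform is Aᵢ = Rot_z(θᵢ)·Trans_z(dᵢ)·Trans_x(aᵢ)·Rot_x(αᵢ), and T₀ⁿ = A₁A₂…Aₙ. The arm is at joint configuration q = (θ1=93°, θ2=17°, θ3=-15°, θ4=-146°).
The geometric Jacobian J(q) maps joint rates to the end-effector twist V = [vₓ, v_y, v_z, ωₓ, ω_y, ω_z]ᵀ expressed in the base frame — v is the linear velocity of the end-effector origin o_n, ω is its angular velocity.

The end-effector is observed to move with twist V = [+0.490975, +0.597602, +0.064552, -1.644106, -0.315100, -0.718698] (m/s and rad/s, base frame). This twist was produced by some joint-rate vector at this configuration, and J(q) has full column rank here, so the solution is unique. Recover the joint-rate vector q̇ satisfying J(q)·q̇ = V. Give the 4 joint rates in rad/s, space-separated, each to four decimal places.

o_n = [-0.3689, 0.7761, 0.3150]
J₁: ẑ×o_n = [-0.7761, -0.3689, 0.0000], ω = ẑ
J2: z=[0.9986, 0.0523, 0.0000] o=[-0.0267, 0.5093, 0.0000] → [0.0165, -0.3146, 0.2844, 0.9986, 0.0523, 0.0000]
J3: z=[-0.0153, 0.2920, -0.9563] o=[-0.0417, 0.7958, 0.0877] → [0.0475, 0.3163, 0.0958, -0.0153, 0.2920, -0.9563]
J4: z=[-0.9516, -0.2977, -0.0757] o=[-0.1859, 1.2230, 0.2204] → [-0.0620, 0.1038, 0.3708, -0.9516, -0.2977, -0.0757]
q̇ = J⁺·V = [-0.7220, -0.8460, -0.0700, 0.8410]

-0.7220 -0.8460 -0.0700 0.8410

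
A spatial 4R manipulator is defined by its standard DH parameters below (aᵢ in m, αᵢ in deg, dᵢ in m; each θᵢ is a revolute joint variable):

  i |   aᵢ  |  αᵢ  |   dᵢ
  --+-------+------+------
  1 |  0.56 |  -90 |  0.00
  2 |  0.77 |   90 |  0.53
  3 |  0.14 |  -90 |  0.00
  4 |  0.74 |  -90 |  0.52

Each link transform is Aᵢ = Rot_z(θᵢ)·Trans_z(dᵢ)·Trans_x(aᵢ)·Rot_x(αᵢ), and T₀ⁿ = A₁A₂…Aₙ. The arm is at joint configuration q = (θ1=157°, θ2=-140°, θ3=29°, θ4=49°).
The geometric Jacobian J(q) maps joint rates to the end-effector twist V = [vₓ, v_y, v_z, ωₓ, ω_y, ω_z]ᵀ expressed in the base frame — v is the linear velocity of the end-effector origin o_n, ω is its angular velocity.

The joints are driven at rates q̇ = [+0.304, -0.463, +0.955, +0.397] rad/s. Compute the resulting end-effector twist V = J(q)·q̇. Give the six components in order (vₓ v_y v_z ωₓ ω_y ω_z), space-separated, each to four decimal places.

o_n = [-0.5983, -1.1453, 1.1124]
J₁: ẑ×o_n = [1.1453, -0.5983, 0.0000], ω = ẑ
J2: z=[-0.3907, -0.9205, 0.0000] o=[-0.5155, 0.2188, 0.0000] → [-1.0239, 0.4346, 0.4568, -0.3907, -0.9205, 0.0000]
J3: z=[0.5917, -0.2512, -0.7660] o=[-0.1796, -0.4995, 0.4949] → [-0.6498, -0.0446, -0.4873, 0.5917, -0.2512, -0.7660]
J4: z=[-0.6836, -0.6600, -0.3116] o=[-0.1198, -0.5987, 0.5737] → [-0.5259, 0.5174, 0.0579, -0.6836, -0.6600, -0.3116]
V = J·q̇ = [-0.0071, -0.2203, -0.6538, 0.4746, -0.0757, -0.5513]

-0.0071 -0.2203 -0.6538 0.4746 -0.0757 -0.5513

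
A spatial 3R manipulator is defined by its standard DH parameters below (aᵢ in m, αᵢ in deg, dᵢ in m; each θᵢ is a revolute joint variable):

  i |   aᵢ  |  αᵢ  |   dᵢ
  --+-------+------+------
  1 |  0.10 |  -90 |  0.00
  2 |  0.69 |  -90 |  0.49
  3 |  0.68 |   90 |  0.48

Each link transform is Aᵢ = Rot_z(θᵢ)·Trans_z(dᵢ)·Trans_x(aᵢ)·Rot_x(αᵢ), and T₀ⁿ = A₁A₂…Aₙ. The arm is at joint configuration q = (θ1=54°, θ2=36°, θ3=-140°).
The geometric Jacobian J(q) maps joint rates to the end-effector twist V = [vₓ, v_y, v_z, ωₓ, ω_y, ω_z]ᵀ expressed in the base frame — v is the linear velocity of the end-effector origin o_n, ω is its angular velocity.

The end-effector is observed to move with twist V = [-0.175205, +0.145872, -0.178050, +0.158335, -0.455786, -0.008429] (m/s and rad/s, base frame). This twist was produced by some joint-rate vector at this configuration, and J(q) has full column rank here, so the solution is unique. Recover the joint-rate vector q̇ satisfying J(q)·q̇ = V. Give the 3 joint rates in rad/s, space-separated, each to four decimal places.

o_n = [-0.7767, 0.5083, -0.4877]
J₁: ẑ×o_n = [-0.5083, -0.7767, 0.0000], ω = ẑ
J2: z=[-0.8090, 0.5878, 0.0000] o=[0.0588, 0.0809, 0.0000] → [-0.2867, -0.3946, 0.1453, -0.8090, 0.5878, 0.0000]
J3: z=[-0.3455, -0.4755, -0.8090] o=[-0.0095, 0.8205, -0.4056] → [-0.2136, 0.5923, -0.2569, -0.3455, -0.4755, -0.8090]
q̇ = J⁺·V = [0.3710, -0.3960, 0.4690]

0.3710 -0.3960 0.4690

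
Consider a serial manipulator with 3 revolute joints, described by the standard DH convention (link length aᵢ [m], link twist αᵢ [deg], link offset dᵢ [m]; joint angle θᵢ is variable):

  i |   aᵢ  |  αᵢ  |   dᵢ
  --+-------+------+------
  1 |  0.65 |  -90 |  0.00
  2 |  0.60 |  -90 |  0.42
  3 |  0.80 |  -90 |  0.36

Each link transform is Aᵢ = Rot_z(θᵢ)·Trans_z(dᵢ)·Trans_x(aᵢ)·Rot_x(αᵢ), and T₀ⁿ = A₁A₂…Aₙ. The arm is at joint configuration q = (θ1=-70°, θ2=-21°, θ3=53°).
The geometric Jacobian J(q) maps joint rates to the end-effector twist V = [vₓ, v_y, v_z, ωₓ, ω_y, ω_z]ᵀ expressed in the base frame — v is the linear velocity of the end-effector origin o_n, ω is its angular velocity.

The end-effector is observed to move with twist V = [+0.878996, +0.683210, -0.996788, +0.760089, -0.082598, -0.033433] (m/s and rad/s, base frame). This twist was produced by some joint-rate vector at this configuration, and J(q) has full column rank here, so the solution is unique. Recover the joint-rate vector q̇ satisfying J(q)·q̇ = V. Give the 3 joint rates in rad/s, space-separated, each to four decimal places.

0.8460 0.6860 0.9420

o_n = [0.4060, -1.7556, 0.0515]
J₁: ẑ×o_n = [1.7556, 0.4060, -0.0000], ω = ẑ
J2: z=[0.9397, 0.3420, 0.0000] o=[0.2223, -0.6108, 0.0000] → [0.0176, -0.0484, -1.1386, 0.9397, 0.3420, 0.0000]
J3: z=[0.1226, -0.3368, -0.9336] o=[0.8086, -0.9935, 0.2150] → [-0.6564, 0.3958, -0.2290, 0.1226, -0.3368, -0.9336]
q̇ = J⁺·V = [0.8460, 0.6860, 0.9420]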